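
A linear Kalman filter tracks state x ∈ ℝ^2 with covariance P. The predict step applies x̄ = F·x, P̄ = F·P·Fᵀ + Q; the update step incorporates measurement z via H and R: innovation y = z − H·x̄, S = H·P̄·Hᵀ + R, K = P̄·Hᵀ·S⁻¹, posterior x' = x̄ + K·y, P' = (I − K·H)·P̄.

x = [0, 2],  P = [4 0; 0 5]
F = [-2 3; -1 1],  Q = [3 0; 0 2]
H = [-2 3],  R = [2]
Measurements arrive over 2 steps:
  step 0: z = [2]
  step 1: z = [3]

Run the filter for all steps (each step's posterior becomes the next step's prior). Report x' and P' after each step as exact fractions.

step 0: x̄ = F·x = [6, 2]
step 0: P̄ = F·P·Fᵀ + Q = [64 23; 23 11]
step 0: y = z − H·x̄ = [8]
step 0: S = H·P̄·Hᵀ + R = [81]
step 0: K = P̄·Hᵀ·S⁻¹ = [-59/81; -13/81]
step 0: x' = x̄ + K·y = [14/81, 58/81]
step 0: P' = (I − K·H)·P̄ = [1703/81 1096/81; 1096/81 722/81]
step 1: x̄ = F·x = [146/81, 44/81]
step 1: P̄ = F·P·Fᵀ + Q = [401/81 92/81; 92/81 395/81]
step 1: y = z − H·x̄ = [403/81]
step 1: S = H·P̄·Hᵀ + R = [4217/81]
step 1: K = P̄·Hᵀ·S⁻¹ = [-526/4217; 1001/4217]
step 1: x' = x̄ + K·y = [4984/4217, 7271/4217]
step 1: P' = (I − K·H)·P̄ = [17461/4217 11290/4217; 11290/4217 8194/4217]

step 0: x' = [14/81, 58/81], P' = [1703/81 1096/81; 1096/81 722/81]
step 1: x' = [4984/4217, 7271/4217], P' = [17461/4217 11290/4217; 11290/4217 8194/4217]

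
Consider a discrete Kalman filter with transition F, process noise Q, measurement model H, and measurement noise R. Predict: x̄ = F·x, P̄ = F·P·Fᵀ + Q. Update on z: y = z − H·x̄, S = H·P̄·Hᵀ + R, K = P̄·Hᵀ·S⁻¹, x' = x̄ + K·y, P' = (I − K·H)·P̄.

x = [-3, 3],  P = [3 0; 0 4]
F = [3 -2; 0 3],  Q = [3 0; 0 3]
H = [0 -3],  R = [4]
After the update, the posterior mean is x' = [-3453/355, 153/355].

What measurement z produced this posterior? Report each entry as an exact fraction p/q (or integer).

z = [-1]

x̄ = F·x = [-15, 9]
P̄ = F·P·Fᵀ + Q = [46 -24; -24 39]
S = H·P̄·Hᵀ + R = [355]
K = P̄·Hᵀ·S⁻¹ = [72/355; -117/355]
x' − x̄ = [1872/355, -3042/355] = K·y
y = (KᵀK)⁻¹·Kᵀ·(x' − x̄) = [26]
z = y + H·x̄ = [26] + [-27] = [-1]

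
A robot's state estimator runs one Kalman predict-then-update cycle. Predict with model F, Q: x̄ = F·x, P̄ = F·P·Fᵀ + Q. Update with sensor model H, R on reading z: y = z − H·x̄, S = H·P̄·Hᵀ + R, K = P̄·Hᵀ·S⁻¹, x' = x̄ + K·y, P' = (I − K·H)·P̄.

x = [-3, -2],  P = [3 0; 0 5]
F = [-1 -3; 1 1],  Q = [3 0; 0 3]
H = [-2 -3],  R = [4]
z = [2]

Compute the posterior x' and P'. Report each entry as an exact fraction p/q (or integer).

x̄ = F·x = [9, -5]
P̄ = F·P·Fᵀ + Q = [51 -18; -18 11]
y = z − H·x̄ = [5]
S = H·P̄·Hᵀ + R = [91]
K = P̄·Hᵀ·S⁻¹ = [-48/91; 3/91]
x' = x̄ + K·y = [579/91, -440/91]
P' = (I − K·H)·P̄ = [2337/91 -1494/91; -1494/91 992/91]

x' = [579/91, -440/91]
P' = [2337/91 -1494/91; -1494/91 992/91]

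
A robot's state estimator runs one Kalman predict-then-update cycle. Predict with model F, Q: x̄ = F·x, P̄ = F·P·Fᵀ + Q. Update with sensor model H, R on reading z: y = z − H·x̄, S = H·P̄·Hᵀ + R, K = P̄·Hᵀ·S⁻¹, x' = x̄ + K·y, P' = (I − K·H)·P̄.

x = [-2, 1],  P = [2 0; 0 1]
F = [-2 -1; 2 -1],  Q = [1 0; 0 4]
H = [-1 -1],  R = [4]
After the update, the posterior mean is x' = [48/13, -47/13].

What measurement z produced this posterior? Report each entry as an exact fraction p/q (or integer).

x̄ = F·x = [3, -5]
P̄ = F·P·Fᵀ + Q = [10 -7; -7 13]
S = H·P̄·Hᵀ + R = [13]
K = P̄·Hᵀ·S⁻¹ = [-3/13; -6/13]
x' − x̄ = [9/13, 18/13] = K·y
y = (KᵀK)⁻¹·Kᵀ·(x' − x̄) = [-3]
z = y + H·x̄ = [-3] + [2] = [-1]

z = [-1]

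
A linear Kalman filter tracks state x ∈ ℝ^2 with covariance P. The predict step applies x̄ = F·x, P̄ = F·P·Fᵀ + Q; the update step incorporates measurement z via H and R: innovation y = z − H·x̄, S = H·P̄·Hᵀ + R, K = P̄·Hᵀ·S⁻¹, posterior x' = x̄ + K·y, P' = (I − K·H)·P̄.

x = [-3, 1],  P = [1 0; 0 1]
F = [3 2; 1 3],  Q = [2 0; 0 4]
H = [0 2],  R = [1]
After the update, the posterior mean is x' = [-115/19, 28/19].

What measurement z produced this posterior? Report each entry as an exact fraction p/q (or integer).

z = [3]

x̄ = F·x = [-7, 0]
P̄ = F·P·Fᵀ + Q = [15 9; 9 14]
S = H·P̄·Hᵀ + R = [57]
K = P̄·Hᵀ·S⁻¹ = [6/19; 28/57]
x' − x̄ = [18/19, 28/19] = K·y
y = (KᵀK)⁻¹·Kᵀ·(x' − x̄) = [3]
z = y + H·x̄ = [3] + [0] = [3]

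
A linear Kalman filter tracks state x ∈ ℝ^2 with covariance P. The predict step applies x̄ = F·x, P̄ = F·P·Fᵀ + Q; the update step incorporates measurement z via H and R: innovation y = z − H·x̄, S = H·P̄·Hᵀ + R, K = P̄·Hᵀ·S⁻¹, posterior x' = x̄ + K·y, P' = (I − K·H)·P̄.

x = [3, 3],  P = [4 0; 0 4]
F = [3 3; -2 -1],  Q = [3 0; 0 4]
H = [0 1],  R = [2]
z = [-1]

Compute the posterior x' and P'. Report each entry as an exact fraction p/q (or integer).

x̄ = F·x = [18, -9]
P̄ = F·P·Fᵀ + Q = [75 -36; -36 24]
y = z − H·x̄ = [8]
S = H·P̄·Hᵀ + R = [26]
K = P̄·Hᵀ·S⁻¹ = [-18/13; 12/13]
x' = x̄ + K·y = [90/13, -21/13]
P' = (I − K·H)·P̄ = [327/13 -36/13; -36/13 24/13]

x' = [90/13, -21/13]
P' = [327/13 -36/13; -36/13 24/13]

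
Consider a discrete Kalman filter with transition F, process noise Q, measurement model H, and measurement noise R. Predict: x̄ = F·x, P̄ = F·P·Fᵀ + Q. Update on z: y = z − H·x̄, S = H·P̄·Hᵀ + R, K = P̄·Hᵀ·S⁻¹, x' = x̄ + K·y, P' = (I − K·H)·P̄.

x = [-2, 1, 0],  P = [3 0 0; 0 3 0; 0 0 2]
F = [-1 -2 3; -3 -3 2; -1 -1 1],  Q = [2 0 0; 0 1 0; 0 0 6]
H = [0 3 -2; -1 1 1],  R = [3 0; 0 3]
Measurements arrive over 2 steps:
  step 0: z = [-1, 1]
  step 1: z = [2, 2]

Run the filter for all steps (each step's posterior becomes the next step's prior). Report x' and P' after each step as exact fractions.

step 0: x̄ = F·x = [0, 3, 1]
step 0: P̄ = F·P·Fᵀ + Q = [35 39 15; 39 63 22; 15 22 14]
step 0: y = z − H·x̄ = [-8, -3]
step 0: S = H·P̄·Hᵀ + R = [362 96; 96 51]
step 0: K = P̄·Hᵀ·S⁻¹ = [13/46 -11/69; 993/3082 1366/4623; -13/1541 659/1541]
step 0: x' = x̄ + K·y = [-41/23, -715/1541, -332/1541]
step 0: P' = (I − K·H)·P̄ = [1855/138 739/138 175/23; 739/138 24871/9246 5473/1541; 175/23 5473/1541 8229/1541]
step 1: x̄ = F·x = [3181/1541, 9722/1541, 3130/1541]
step 1: P̄ = F·P·Fᵀ + Q = [22841/3082 10533/1541 4183/1541; 10533/1541 200354/1541 54559/1541; 4183/1541 54559/1541 73328/4623]
step 1: y = z − H·x̄ = [-19824/1541, -6589/1541]
step 1: S = H·P̄·Hᵀ + R = [3752615/4623 1750508/4623; 1750508/4623 1923157/9246]
step 1: K = P̄·Hᵀ·S⁻¹ = [21507533/235412349 -36733043/235412349; 58732808/235412349 72566056/235412349; -8907409/78470783 34532520/78470783]
step 1: x' = x̄ + K·y = [366330544/235412349, 419352322/235412349, 126320086/78470783]
step 1: P' = (I − K·H)·P̄ = [1498959092/235412349 568408505/235412349 273450486/78470783; 568408505/235412349 349682354/235412349 145474773/78470783; 273450486/78470783 145474773/78470783 231573273/78470783]

step 0: x' = [-41/23, -715/1541, -332/1541], P' = [1855/138 739/138 175/23; 739/138 24871/9246 5473/1541; 175/23 5473/1541 8229/1541]
step 1: x' = [366330544/235412349, 419352322/235412349, 126320086/78470783], P' = [1498959092/235412349 568408505/235412349 273450486/78470783; 568408505/235412349 349682354/235412349 145474773/78470783; 273450486/78470783 145474773/78470783 231573273/78470783]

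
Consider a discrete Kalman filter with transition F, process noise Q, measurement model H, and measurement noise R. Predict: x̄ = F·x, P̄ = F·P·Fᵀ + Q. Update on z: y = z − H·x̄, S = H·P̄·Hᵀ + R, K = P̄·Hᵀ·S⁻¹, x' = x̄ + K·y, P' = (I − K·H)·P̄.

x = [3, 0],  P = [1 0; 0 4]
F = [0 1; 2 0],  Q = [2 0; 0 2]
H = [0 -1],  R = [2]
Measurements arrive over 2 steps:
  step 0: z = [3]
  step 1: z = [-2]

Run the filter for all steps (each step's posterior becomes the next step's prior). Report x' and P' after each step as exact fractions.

step 0: x̄ = F·x = [0, 6]
step 0: P̄ = F·P·Fᵀ + Q = [6 0; 0 6]
step 0: y = z − H·x̄ = [9]
step 0: S = H·P̄·Hᵀ + R = [8]
step 0: K = P̄·Hᵀ·S⁻¹ = [0; -3/4]
step 0: x' = x̄ + K·y = [0, -3/4]
step 0: P' = (I − K·H)·P̄ = [6 0; 0 3/2]
step 1: x̄ = F·x = [-3/4, 0]
step 1: P̄ = F·P·Fᵀ + Q = [7/2 0; 0 26]
step 1: y = z − H·x̄ = [-2]
step 1: S = H·P̄·Hᵀ + R = [28]
step 1: K = P̄·Hᵀ·S⁻¹ = [0; -13/14]
step 1: x' = x̄ + K·y = [-3/4, 13/7]
step 1: P' = (I − K·H)·P̄ = [7/2 0; 0 13/7]

step 0: x' = [0, -3/4], P' = [6 0; 0 3/2]
step 1: x' = [-3/4, 13/7], P' = [7/2 0; 0 13/7]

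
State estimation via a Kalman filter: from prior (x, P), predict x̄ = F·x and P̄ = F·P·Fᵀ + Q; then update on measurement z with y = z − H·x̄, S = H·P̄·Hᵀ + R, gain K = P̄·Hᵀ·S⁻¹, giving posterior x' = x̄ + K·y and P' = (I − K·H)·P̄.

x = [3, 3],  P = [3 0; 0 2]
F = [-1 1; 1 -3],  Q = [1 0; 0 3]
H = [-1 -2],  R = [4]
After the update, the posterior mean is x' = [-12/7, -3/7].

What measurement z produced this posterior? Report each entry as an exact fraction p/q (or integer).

z = [2]

x̄ = F·x = [0, -6]
P̄ = F·P·Fᵀ + Q = [6 -9; -9 24]
S = H·P̄·Hᵀ + R = [70]
K = P̄·Hᵀ·S⁻¹ = [6/35; -39/70]
x' − x̄ = [-12/7, 39/7] = K·y
y = (KᵀK)⁻¹·Kᵀ·(x' − x̄) = [-10]
z = y + H·x̄ = [-10] + [12] = [2]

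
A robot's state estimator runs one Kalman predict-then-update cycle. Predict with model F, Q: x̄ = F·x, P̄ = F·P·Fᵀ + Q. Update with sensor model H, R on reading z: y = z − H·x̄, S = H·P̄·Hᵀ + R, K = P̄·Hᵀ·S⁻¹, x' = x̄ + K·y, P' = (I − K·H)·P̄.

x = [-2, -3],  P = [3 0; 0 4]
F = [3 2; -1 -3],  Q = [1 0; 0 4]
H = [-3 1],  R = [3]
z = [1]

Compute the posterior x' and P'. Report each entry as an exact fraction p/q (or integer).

x' = [-9/64, 127/160]
P' = [187/128 231/64; 231/64 1839/160]

x̄ = F·x = [-12, 11]
P̄ = F·P·Fᵀ + Q = [44 -33; -33 43]
y = z − H·x̄ = [-46]
S = H·P̄·Hᵀ + R = [640]
K = P̄·Hᵀ·S⁻¹ = [-33/128; 71/320]
x' = x̄ + K·y = [-9/64, 127/160]
P' = (I − K·H)·P̄ = [187/128 231/64; 231/64 1839/160]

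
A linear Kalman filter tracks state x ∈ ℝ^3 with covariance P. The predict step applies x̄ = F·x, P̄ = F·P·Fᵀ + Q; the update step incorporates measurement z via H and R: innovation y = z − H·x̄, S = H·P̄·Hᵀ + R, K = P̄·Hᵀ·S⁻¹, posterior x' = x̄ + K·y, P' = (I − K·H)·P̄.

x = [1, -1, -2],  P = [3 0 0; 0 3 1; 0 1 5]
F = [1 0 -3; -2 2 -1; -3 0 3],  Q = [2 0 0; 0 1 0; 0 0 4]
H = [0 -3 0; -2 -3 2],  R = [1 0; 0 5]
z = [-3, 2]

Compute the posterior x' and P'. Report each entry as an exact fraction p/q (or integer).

x̄ = F·x = [7, -2, -9]
P̄ = F·P·Fᵀ + Q = [50 3 -54; 3 26 9; -54 9 76]
y = z − H·x̄ = [-9, 28]
S = H·P̄·Hᵀ + R = [235 198; 198 1103]
K = P̄·Hᵀ·S⁻¹ = [33039/220001 -49213/220001; -72966/220001 -66/220001; -75915/220001 60101/220001]
x' = x̄ + K·y = [-135308/220001, 214844/220001, 386054/220001]
P' = (I − K·H)·P̄ = [618180/220001 -11013/220001 478628/220001; -11013/220001 24322/220001 25305/220001; 478628/220001 25305/220001 666838/220001]

x' = [-135308/220001, 214844/220001, 386054/220001]
P' = [618180/220001 -11013/220001 478628/220001; -11013/220001 24322/220001 25305/220001; 478628/220001 25305/220001 666838/220001]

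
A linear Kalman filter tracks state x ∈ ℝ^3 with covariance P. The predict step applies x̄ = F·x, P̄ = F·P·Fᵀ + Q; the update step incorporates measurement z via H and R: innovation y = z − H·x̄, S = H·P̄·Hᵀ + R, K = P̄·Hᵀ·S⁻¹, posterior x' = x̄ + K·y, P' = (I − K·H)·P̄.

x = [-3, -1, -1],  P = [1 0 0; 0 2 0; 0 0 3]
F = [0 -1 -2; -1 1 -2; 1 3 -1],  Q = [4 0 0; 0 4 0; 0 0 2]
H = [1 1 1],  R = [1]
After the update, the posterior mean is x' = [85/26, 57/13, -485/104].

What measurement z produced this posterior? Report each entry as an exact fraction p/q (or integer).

z = [3]

x̄ = F·x = [3, 4, -5]
P̄ = F·P·Fᵀ + Q = [18 10 0; 10 19 11; 0 11 24]
S = H·P̄·Hᵀ + R = [104]
K = P̄·Hᵀ·S⁻¹ = [7/26; 5/13; 35/104]
x' − x̄ = [7/26, 5/13, 35/104] = K·y
y = (KᵀK)⁻¹·Kᵀ·(x' − x̄) = [1]
z = y + H·x̄ = [1] + [2] = [3]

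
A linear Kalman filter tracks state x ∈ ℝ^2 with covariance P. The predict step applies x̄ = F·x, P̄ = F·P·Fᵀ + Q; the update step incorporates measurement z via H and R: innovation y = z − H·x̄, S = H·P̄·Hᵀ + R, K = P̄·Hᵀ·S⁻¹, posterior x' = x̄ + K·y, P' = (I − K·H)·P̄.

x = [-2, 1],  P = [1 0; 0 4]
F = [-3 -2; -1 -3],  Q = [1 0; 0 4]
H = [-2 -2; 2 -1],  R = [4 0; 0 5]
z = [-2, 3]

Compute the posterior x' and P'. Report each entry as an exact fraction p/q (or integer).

x̄ = F·x = [4, -1]
P̄ = F·P·Fᵀ + Q = [26 27; 27 41]
y = z − H·x̄ = [4, -6]
S = H·P̄·Hᵀ + R = [488 -76; -76 42]
K = P̄·Hᵀ·S⁻¹ = [-319/1840 259/920; -1181/3680 -499/1840]
x' = x̄ + K·y = [186/115, -151/230]
P' = (I − K·H)·P̄ = [269/460 -219/920; -219/920 1619/1840]

x' = [186/115, -151/230]
P' = [269/460 -219/920; -219/920 1619/1840]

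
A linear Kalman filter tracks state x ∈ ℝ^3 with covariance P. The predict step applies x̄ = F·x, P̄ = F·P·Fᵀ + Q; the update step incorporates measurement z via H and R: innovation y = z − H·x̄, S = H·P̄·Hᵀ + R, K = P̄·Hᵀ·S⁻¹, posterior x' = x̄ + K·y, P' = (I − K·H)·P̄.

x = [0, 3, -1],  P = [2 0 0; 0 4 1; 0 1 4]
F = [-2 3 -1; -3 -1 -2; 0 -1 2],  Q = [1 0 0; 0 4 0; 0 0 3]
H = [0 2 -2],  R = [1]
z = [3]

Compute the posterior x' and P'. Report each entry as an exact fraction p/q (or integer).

x' = [3410/357, -937/357, -1475/357]
P' = [14327/357 -2641/357 -2657/357; -2641/357 2966/357 2908/357; -2657/357 2908/357 2939/357]

x̄ = F·x = [10, -1, -5]
P̄ = F·P·Fᵀ + Q = [43 3 -13; 3 46 -12; -13 -12 19]
y = z − H·x̄ = [-5]
S = H·P̄·Hᵀ + R = [357]
K = P̄·Hᵀ·S⁻¹ = [32/357; 116/357; -62/357]
x' = x̄ + K·y = [3410/357, -937/357, -1475/357]
P' = (I − K·H)·P̄ = [14327/357 -2641/357 -2657/357; -2641/357 2966/357 2908/357; -2657/357 2908/357 2939/357]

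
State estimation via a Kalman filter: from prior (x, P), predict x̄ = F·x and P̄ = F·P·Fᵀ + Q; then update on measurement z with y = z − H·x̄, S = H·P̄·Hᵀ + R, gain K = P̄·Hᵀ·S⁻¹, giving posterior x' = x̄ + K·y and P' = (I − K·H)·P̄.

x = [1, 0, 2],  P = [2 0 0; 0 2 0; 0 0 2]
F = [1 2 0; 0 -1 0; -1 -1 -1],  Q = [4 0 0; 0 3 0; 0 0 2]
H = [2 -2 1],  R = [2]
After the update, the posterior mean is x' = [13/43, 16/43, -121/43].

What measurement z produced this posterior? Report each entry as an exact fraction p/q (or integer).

x̄ = F·x = [1, 0, -3]
P̄ = F·P·Fᵀ + Q = [14 -4 -6; -4 5 2; -6 2 8]
S = H·P̄·Hᵀ + R = [86]
K = P̄·Hᵀ·S⁻¹ = [15/43; -8/43; -4/43]
x' − x̄ = [-30/43, 16/43, 8/43] = K·y
y = (KᵀK)⁻¹·Kᵀ·(x' − x̄) = [-2]
z = y + H·x̄ = [-2] + [-1] = [-3]

z = [-3]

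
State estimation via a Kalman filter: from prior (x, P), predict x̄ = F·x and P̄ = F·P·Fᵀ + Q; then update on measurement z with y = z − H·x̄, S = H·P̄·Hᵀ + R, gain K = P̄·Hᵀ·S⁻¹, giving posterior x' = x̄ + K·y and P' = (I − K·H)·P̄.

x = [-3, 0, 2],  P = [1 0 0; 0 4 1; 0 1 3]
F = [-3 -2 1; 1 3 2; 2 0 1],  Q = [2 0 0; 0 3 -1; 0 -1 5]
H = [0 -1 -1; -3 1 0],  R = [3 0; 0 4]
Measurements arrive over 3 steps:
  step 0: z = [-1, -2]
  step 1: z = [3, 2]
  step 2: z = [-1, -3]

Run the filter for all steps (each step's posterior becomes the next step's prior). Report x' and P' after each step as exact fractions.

step 0: x' = [1107/403, 2315/403, -1726/403], P' = [23080/18941 46380/18941 -35034/18941; 46380/18941 144740/18941 -108842/18941; -35034/18941 -108842/18941 125861/18941]
step 1: x' = [-172906985/120273433, -1811439571/841914031, -330087533/841914031], P' = [15158291/17181919 169511883/120273433 -109013622/120273433; 169511883/120273433 3785410159/841914031 -2474792122/841914031; -109013622/120273433 -2474792122/841914031 3459160120/841914031]
step 2: x' = [21999071746011/21590749101794, 1416136180031/21590749101794, 3233070179967/21590749101794], P' = [18936054363571/21590749101794 30229559931477/21590749101794 -19546768657605/21590749101794; 30229559931477/21590749101794 96635231718923/21590749101794 -63345676710155/21590749101794; -19546768657605/21590749101794 -63345676710155/21590749101794 88719223028999/21590749101794]

step 0: x̄ = F·x = [11, 1, -4]
step 0: P̄ = F·P·Fᵀ + Q = [26 -22 -5; -22 64 10; -5 10 12]
step 0: y = z − H·x̄ = [-4, 30]
step 0: S = H·P̄·Hᵀ + R = [99 -155; -155 434]
step 0: K = P̄·Hᵀ·S⁻¹ = [-122/611 -5715/18941; -386/611 1400/18941; -183/611 -935/18941]
step 0: x' = x̄ + K·y = [1107/403, 2315/403, -1726/403]
step 0: P' = (I − K·H)·P̄ = [23080/18941 46380/18941 -35034/18941; 46380/18941 144740/18941 -108842/18941; -35034/18941 -108842/18941 125861/18941]
step 1: x̄ = F·x = [-9677/403, 4600/403, 488/403]
step 1: P̄ = F·P·Fᵀ + Q = [2152555/18941 -912126/18941 54579/18941; -912126/18941 718047/18941 55525/18941; 54579/18941 55525/18941 172750/18941]
step 1: y = z − H·x̄ = [6297/403, -2525/31]
step 1: S = H·P̄·Hᵀ + R = [1058670/18941 -257401/1457; -257401/1457 1972274/1457]
step 1: K = P̄·Hᵀ·S⁻¹ = [-20166087/120273433 -37203057/120273433; -436872679/841914031 56415154/841914031; -328122666/841914031 -46376515/841914031]
step 1: x' = x̄ + K·y = [-172906985/120273433, -1811439571/841914031, -330087533/841914031]
step 1: P' = (I − K·H)·P̄ = [15158291/17181919 169511883/120273433 -109013622/120273433; 169511883/120273433 3785410159/841914031 -2474792122/841914031; -109013622/120273433 -2474792122/841914031 3459160120/841914031]
step 2: x̄ = F·x = [6923838294/841914031, -7304842674/841914031, -2750785323/841914031]
step 2: P̄ = F·P·Fᵀ + Q = [55686173933/841914031 -24784555590/841914031 -31030560/841914031; -24784555590/841914031 25543442469/841914031 3441564677/841914031; -31030560/841914031 3441564677/841914031 7587373895/841914031]
step 2: y = z − H·x̄ = [-10897542028/841914031, 25550615463/841914031]
step 2: S = H·P̄·Hᵀ + R = [42539687811/841914031 -103431765596/841914031; -103431765596/841914031 678793997530/841914031]
step 2: K = P̄·Hᵀ·S⁻¹ = [-1780465212312/10795374550897 -6644650789809/21590749101794; -5548259168128/10795374550897 1486637981123/21590749101794; -4228924386474/10795374550897 -1176342684335/21590749101794]
step 2: x' = x̄ + K·y = [21999071746011/21590749101794, 1416136180031/21590749101794, 3233070179967/21590749101794]
step 2: P' = (I − K·H)·P̄ = [18936054363571/21590749101794 30229559931477/21590749101794 -19546768657605/21590749101794; 30229559931477/21590749101794 96635231718923/21590749101794 -63345676710155/21590749101794; -19546768657605/21590749101794 -63345676710155/21590749101794 88719223028999/21590749101794]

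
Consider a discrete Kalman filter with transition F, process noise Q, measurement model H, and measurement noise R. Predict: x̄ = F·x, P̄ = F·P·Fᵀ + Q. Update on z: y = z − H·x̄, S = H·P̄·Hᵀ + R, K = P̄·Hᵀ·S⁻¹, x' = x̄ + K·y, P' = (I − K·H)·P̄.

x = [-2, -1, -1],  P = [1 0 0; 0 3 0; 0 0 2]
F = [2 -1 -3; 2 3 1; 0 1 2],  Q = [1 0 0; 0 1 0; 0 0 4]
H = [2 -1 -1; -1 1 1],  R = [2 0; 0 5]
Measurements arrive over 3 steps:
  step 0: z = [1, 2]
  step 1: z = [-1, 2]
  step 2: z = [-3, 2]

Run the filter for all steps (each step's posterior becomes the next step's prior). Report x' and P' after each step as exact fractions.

step 0: x̄ = F·x = [0, -8, -3]
step 0: P̄ = F·P·Fᵀ + Q = [26 -11 -15; -11 34 13; -15 13 15]
step 0: y = z − H·x̄ = [-10, 13]
step 0: S = H·P̄·Hᵀ + R = [285 -205; -205 158]
step 0: K = P̄·Hᵀ·S⁻¹ = [1664/3005 234/601; 988/3005 477/601; -349/3005 73/601]
step 0: x' = x̄ + K·y = [-286/601, -583/601, -156/601]
step 0: P' = (I − K·H)·P̄ = [9178/3005 13901/3005 1127/3005; 13901/3005 32012/3005 -6186/3005; 1127/3005 -6186/3005 9138/3005]
step 1: x̄ = F·x = [479/601, -2477/601, -895/601]
step 1: P̄ = F·P·Fᵀ + Q = [47727/3005 26218/3005 -4720/601; 26218/3005 471167/3005 20664/601; -4720/601 20664/601 11168/601]
step 1: y = z − H·x̄ = [-4931/601, 5053/601]
step 1: S = H·P̄·Hᵀ + R = [920093/3005 -821247/3005; -821247/3005 791163/3005]
step 1: K = P̄·Hᵀ·S⁻¹ = [4038023/5934210 11559671/17802630; 2065271/2967105 12599942/8901315; -243544/989035 -24336/989035]
step 1: x' = x̄ + K·y = [5993347/8901315, 18414968/8901315, 320731/989035]
step 1: P' = (I − K·H)·P̄ = [82026493/17802630 75391336/8901315 -608768/989035; 75391336/8901315 173170934/8901315 -3864432/989035; -608768/989035 -3864432/989035 3133984/989035]
step 2: x̄ = F·x = [-5029337/2967105, 70118177/8901315, 24188126/8901315]
step 2: P̄ = F·P·Fᵀ + Q = [17275579/989035 77067496/2967105 -13213202/2967105; 77067496/2967105 2433799619/8901315 461332322/8901315; -13213202/2967105 461332322/8901315 182480066/8901315]
step 2: y = z − H·x̄ = [19555676/1780263, -91591684/8901315]
step 2: S = H·P̄·Hᵀ + R = [682483255/1780263 -655043221/1780263; -655043221/1780263 3355805351/8901315]
step 2: K = P̄·Hᵀ·S⁻¹ = [58289527873/81377219100 11552941103/16275443820; 6304534559/8137721910 2522615335/1627544382; -10565949121/40688609550 -405092351/8137721910]
step 2: x' = x̄ + K·y = [-7668636829/6781434925, 595351511/1356286985, 2557211666/6781434925]
step 2: P' = (I − K·H)·P̄ = [405402583321/81377219100 75674452493/8137721910 -31259207017/40688609550; 75674452493/8137721910 17328330253/813772191 -17271733331/4068860955; -31259207017/40688609550 -17271733331/4068860955 65665408759/20344304775]

step 0: x' = [-286/601, -583/601, -156/601], P' = [9178/3005 13901/3005 1127/3005; 13901/3005 32012/3005 -6186/3005; 1127/3005 -6186/3005 9138/3005]
step 1: x' = [5993347/8901315, 18414968/8901315, 320731/989035], P' = [82026493/17802630 75391336/8901315 -608768/989035; 75391336/8901315 173170934/8901315 -3864432/989035; -608768/989035 -3864432/989035 3133984/989035]
step 2: x' = [-7668636829/6781434925, 595351511/1356286985, 2557211666/6781434925], P' = [405402583321/81377219100 75674452493/8137721910 -31259207017/40688609550; 75674452493/8137721910 17328330253/813772191 -17271733331/4068860955; -31259207017/40688609550 -17271733331/4068860955 65665408759/20344304775]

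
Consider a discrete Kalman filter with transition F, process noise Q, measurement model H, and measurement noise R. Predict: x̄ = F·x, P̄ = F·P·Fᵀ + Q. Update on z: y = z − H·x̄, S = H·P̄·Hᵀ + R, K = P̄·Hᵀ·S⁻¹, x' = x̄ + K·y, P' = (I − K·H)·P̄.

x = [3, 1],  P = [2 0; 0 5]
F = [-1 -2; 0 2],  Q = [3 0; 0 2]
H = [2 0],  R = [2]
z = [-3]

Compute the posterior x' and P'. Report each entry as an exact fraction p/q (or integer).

x̄ = F·x = [-5, 2]
P̄ = F·P·Fᵀ + Q = [25 -20; -20 22]
y = z − H·x̄ = [7]
S = H·P̄·Hᵀ + R = [102]
K = P̄·Hᵀ·S⁻¹ = [25/51; -20/51]
x' = x̄ + K·y = [-80/51, -38/51]
P' = (I − K·H)·P̄ = [25/51 -20/51; -20/51 322/51]

x' = [-80/51, -38/51]
P' = [25/51 -20/51; -20/51 322/51]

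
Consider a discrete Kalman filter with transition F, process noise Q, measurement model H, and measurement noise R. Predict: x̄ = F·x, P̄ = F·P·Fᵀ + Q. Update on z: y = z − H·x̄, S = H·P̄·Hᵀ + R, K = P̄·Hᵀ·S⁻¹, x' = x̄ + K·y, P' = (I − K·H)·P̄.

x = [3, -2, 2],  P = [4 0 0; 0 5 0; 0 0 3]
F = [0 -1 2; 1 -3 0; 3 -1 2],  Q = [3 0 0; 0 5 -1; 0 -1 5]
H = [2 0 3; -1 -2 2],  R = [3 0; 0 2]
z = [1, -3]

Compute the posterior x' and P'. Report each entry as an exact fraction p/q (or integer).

x' = [-8217/64535, 395768/193605, 31404/64535]
P' = [414738/64535 -467954/64535 -268206/64535; -467954/64535 1742221/193605 323693/64535; -268206/64535 323693/64535 194707/64535]

x̄ = F·x = [6, 9, 15]
P̄ = F·P·Fᵀ + Q = [20 15 17; 15 54 26; 17 26 58]
y = z − H·x̄ = [-56, -9]
S = H·P̄·Hᵀ + R = [809 109; 109 254]
K = P̄·Hᵀ·S⁻¹ = [8286/64535 -7621/64535; 35171/193605 -69211/193605; 15903/64535 5117/64535]
x' = x̄ + K·y = [-8217/64535, 395768/193605, 31404/64535]
P' = (I − K·H)·P̄ = [414738/64535 -467954/64535 -268206/64535; -467954/64535 1742221/193605 323693/64535; -268206/64535 323693/64535 194707/64535]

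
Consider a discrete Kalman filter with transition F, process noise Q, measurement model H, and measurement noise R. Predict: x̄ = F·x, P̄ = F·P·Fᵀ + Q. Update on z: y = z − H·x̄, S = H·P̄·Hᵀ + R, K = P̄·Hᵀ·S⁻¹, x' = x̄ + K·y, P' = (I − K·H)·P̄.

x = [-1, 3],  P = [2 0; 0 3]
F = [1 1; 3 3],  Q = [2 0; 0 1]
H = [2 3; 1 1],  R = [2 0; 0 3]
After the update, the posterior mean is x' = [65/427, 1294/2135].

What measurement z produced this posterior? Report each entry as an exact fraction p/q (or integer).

z = [2, 1]

x̄ = F·x = [2, 6]
P̄ = F·P·Fᵀ + Q = [7 15; 15 46]
S = H·P̄·Hᵀ + R = [624 227; 227 86]
K = P̄·Hᵀ·S⁻¹ = [16/427 67/427; 601/2135 -72/2135]
x' − x̄ = [-789/427, -11516/2135] = K·y
y = (KᵀK)⁻¹·Kᵀ·(x' − x̄) = [-20, -7]
z = y + H·x̄ = [-20, -7] + [22, 8] = [2, 1]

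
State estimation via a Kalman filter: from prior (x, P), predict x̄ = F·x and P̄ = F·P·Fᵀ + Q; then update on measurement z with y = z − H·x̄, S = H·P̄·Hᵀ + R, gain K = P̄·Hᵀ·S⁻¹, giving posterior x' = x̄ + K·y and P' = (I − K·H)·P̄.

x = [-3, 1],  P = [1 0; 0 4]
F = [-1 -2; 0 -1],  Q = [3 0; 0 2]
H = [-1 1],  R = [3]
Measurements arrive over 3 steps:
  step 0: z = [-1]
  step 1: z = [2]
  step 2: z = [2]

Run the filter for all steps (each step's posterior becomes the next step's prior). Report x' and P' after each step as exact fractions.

step 0: x' = [1/13, -15/13], P' = [116/13 80/13; 80/13 74/13]
step 1: x' = [-329/227, 65/227], P' = [4245/454 1308/227; 1308/227 1116/227]
step 2: x' = [-43229/15341, -16855/15341], P' = [137487/15341 83730/15341; 83730/15341 71910/15341]

step 0: x̄ = F·x = [1, -1]
step 0: P̄ = F·P·Fᵀ + Q = [20 8; 8 6]
step 0: y = z − H·x̄ = [1]
step 0: S = H·P̄·Hᵀ + R = [13]
step 0: K = P̄·Hᵀ·S⁻¹ = [-12/13; -2/13]
step 0: x' = x̄ + K·y = [1/13, -15/13]
step 0: P' = (I − K·H)·P̄ = [116/13 80/13; 80/13 74/13]
step 1: x̄ = F·x = [29/13, 15/13]
step 1: P̄ = F·P·Fᵀ + Q = [771/13 228/13; 228/13 100/13]
step 1: y = z − H·x̄ = [40/13]
step 1: S = H·P̄·Hᵀ + R = [454/13]
step 1: K = P̄·Hᵀ·S⁻¹ = [-543/454; -64/227]
step 1: x' = x̄ + K·y = [-329/227, 65/227]
step 1: P' = (I − K·H)·P̄ = [4245/454 1308/227; 1308/227 1116/227]
step 2: x̄ = F·x = [199/227, -65/227]
step 2: P̄ = F·P·Fᵀ + Q = [24999/454 3540/227; 3540/227 1570/227]
step 2: y = z − H·x̄ = [718/227]
step 2: S = H·P̄·Hᵀ + R = [15341/454]
step 2: K = P̄·Hᵀ·S⁻¹ = [-17919/15341; -3940/15341]
step 2: x' = x̄ + K·y = [-43229/15341, -16855/15341]
step 2: P' = (I − K·H)·P̄ = [137487/15341 83730/15341; 83730/15341 71910/15341]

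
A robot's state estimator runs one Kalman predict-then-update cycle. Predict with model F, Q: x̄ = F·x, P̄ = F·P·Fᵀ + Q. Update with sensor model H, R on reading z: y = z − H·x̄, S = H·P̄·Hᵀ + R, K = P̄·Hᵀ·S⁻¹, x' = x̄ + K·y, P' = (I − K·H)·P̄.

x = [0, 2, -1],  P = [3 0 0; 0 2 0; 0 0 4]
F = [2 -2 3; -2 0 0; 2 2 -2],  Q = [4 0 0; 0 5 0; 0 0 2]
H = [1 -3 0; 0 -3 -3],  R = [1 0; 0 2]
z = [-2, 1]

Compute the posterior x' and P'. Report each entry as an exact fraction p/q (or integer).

x̄ = F·x = [-7, 0, 6]
P̄ = F·P·Fᵀ + Q = [60 -12 -20; -12 17 -12; -20 -12 38]
y = z − H·x̄ = [5, 19]
S = H·P̄·Hᵀ + R = [286 141; 141 281]
K = P̄·Hᵀ·S⁻¹ = [2688/12097 2784/12097; -15588/60485 4593/60485; 15494/60485 -24564/60485]
x' = x̄ + K·y = [-18343/12097, 9327/60485, -26336/60485]
P' = (I − K·H)·P̄ = [200508/12097 65940/12097 -67796/12097; 65940/12097 115096/60485 -118158/60485; -67796/12097 -118158/60485 134534/60485]

x' = [-18343/12097, 9327/60485, -26336/60485]
P' = [200508/12097 65940/12097 -67796/12097; 65940/12097 115096/60485 -118158/60485; -67796/12097 -118158/60485 134534/60485]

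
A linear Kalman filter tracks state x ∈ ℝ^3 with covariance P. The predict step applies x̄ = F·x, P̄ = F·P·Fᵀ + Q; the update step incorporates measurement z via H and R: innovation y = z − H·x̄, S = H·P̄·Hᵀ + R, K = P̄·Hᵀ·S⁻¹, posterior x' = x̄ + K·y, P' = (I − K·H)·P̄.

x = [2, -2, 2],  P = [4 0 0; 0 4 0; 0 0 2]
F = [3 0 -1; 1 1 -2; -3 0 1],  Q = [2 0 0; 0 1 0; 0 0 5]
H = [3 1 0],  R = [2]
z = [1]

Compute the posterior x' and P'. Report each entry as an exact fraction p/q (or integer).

x' = [948/475, -471/95, -198/95]
P' = [504/475 -248/95 -74/95; -248/95 154/19 34/19; -74/95 34/19 141/19]

x̄ = F·x = [4, -4, -4]
P̄ = F·P·Fᵀ + Q = [40 16 -38; 16 17 -16; -38 -16 43]
y = z − H·x̄ = [-7]
S = H·P̄·Hᵀ + R = [475]
K = P̄·Hᵀ·S⁻¹ = [136/475; 13/95; -26/95]
x' = x̄ + K·y = [948/475, -471/95, -198/95]
P' = (I − K·H)·P̄ = [504/475 -248/95 -74/95; -248/95 154/19 34/19; -74/95 34/19 141/19]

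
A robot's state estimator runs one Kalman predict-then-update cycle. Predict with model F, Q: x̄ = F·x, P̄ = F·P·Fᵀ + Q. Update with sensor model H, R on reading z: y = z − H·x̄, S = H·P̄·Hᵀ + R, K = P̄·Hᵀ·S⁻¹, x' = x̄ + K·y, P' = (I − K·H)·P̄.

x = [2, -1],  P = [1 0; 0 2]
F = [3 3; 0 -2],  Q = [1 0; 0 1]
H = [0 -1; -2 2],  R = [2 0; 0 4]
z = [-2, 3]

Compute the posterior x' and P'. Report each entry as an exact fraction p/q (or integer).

x' = [253/241, 587/241]
P' = [380/241 192/241; 192/241 234/241]

x̄ = F·x = [3, 2]
P̄ = F·P·Fᵀ + Q = [28 -12; -12 9]
y = z − H·x̄ = [0, 5]
S = H·P̄·Hᵀ + R = [11 -42; -42 248]
K = P̄·Hᵀ·S⁻¹ = [-96/241 -94/241; -117/241 21/241]
x' = x̄ + K·y = [253/241, 587/241]
P' = (I − K·H)·P̄ = [380/241 192/241; 192/241 234/241]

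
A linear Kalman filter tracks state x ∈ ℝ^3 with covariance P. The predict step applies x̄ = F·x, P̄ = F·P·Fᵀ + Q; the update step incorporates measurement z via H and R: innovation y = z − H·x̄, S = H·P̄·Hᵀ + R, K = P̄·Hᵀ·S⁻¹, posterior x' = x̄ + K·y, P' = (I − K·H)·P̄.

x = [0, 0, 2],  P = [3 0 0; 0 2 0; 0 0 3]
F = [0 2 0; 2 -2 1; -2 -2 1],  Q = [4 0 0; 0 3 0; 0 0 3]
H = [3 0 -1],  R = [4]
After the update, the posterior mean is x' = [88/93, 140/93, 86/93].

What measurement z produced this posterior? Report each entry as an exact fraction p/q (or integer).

z = [2]

x̄ = F·x = [0, 2, 2]
P̄ = F·P·Fᵀ + Q = [12 -8 -8; -8 26 -1; -8 -1 26]
S = H·P̄·Hᵀ + R = [186]
K = P̄·Hᵀ·S⁻¹ = [22/93; -23/186; -25/93]
x' − x̄ = [88/93, -46/93, -100/93] = K·y
y = (KᵀK)⁻¹·Kᵀ·(x' − x̄) = [4]
z = y + H·x̄ = [4] + [-2] = [2]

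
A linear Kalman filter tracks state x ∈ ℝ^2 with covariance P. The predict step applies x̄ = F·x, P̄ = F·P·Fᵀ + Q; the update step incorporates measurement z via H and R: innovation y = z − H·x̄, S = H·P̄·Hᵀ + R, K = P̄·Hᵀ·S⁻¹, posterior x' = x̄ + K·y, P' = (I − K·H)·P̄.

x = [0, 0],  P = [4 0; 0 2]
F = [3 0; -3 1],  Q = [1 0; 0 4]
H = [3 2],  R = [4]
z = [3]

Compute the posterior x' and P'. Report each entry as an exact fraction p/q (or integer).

x̄ = F·x = [0, 0]
P̄ = F·P·Fᵀ + Q = [37 -36; -36 42]
y = z − H·x̄ = [3]
S = H·P̄·Hᵀ + R = [73]
K = P̄·Hᵀ·S⁻¹ = [39/73; -24/73]
x' = x̄ + K·y = [117/73, -72/73]
P' = (I − K·H)·P̄ = [1180/73 -1692/73; -1692/73 2490/73]

x' = [117/73, -72/73]
P' = [1180/73 -1692/73; -1692/73 2490/73]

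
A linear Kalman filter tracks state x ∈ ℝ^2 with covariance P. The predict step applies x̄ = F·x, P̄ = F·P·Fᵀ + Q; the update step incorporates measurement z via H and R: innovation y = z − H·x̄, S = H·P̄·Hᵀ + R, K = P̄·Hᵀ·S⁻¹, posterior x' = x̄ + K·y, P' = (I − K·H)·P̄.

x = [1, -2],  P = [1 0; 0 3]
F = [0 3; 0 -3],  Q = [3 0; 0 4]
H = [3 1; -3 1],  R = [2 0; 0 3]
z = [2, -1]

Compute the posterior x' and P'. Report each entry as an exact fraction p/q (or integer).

x' = [804/1717, 236/505]
P' = [237/1717 -9/101; -9/101 543/505]

x̄ = F·x = [-6, 6]
P̄ = F·P·Fᵀ + Q = [30 -27; -27 31]
y = z − H·x̄ = [14, -25]
S = H·P̄·Hᵀ + R = [141 -239; -239 466]
K = P̄·Hᵀ·S⁻¹ = [279/1717 -288/1717; 204/505 226/505]
x' = x̄ + K·y = [804/1717, 236/505]
P' = (I − K·H)·P̄ = [237/1717 -9/101; -9/101 543/505]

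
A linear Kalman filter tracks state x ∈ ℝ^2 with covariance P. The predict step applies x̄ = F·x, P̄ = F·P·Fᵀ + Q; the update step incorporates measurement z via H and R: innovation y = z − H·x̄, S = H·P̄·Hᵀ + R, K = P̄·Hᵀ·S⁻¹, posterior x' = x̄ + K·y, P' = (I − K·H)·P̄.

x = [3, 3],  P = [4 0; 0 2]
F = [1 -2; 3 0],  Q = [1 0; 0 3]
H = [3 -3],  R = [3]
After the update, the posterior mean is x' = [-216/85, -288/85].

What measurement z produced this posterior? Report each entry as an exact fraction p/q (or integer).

x̄ = F·x = [-3, 9]
P̄ = F·P·Fᵀ + Q = [13 12; 12 39]
S = H·P̄·Hᵀ + R = [255]
K = P̄·Hᵀ·S⁻¹ = [1/85; -27/85]
x' − x̄ = [39/85, -1053/85] = K·y
y = (KᵀK)⁻¹·Kᵀ·(x' − x̄) = [39]
z = y + H·x̄ = [39] + [-36] = [3]

z = [3]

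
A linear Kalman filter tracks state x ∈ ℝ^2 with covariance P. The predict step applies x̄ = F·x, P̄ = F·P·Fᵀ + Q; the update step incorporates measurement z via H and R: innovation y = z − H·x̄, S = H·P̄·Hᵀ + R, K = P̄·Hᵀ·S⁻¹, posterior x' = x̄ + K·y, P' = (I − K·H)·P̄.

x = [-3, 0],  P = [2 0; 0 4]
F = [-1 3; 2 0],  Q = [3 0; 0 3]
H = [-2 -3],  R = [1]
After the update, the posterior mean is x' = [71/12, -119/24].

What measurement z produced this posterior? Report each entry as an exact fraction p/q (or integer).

z = [3]

x̄ = F·x = [3, -6]
P̄ = F·P·Fᵀ + Q = [41 -4; -4 11]
S = H·P̄·Hᵀ + R = [216]
K = P̄·Hᵀ·S⁻¹ = [-35/108; -25/216]
x' − x̄ = [35/12, 25/24] = K·y
y = (KᵀK)⁻¹·Kᵀ·(x' − x̄) = [-9]
z = y + H·x̄ = [-9] + [12] = [3]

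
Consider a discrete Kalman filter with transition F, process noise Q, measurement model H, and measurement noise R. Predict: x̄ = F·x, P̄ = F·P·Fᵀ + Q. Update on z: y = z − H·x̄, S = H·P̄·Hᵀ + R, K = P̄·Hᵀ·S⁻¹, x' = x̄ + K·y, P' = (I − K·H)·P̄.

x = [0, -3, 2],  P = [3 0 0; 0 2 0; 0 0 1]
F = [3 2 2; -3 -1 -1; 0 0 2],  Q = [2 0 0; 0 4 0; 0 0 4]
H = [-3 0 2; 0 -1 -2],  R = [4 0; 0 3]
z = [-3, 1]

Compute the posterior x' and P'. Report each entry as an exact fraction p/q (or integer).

x̄ = F·x = [-2, 1, 4]
P̄ = F·P·Fᵀ + Q = [41 -33 4; -33 34 -2; 4 -2 8]
y = z − H·x̄ = [-17, 10]
S = H·P̄·Hᵀ + R = [357 -103; -103 61]
K = P̄·Hᵀ·S⁻¹ = [-555/1396 -365/1396; 2705/11168 -925/11168; -599/5584 -2293/5584]
x' = x̄ + K·y = [2993/1396, -44067/11168, 9589/5584]
P' = (I − K·H)·P̄ = [634/349 -4293/1396 1347/698; -4293/1396 94987/11168 -23053/5584; 1347/698 -23053/5584 7483/2792]

x' = [2993/1396, -44067/11168, 9589/5584]
P' = [634/349 -4293/1396 1347/698; -4293/1396 94987/11168 -23053/5584; 1347/698 -23053/5584 7483/2792]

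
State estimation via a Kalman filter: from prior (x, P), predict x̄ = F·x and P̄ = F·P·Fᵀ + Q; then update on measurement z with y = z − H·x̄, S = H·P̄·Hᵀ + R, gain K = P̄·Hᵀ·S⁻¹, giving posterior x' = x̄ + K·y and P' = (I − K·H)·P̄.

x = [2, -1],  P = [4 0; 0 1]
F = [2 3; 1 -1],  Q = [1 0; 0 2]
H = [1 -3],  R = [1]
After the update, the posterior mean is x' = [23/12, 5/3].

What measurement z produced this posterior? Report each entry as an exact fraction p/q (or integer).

x̄ = F·x = [1, 3]
P̄ = F·P·Fᵀ + Q = [26 5; 5 7]
S = H·P̄·Hᵀ + R = [60]
K = P̄·Hᵀ·S⁻¹ = [11/60; -4/15]
x' − x̄ = [11/12, -4/3] = K·y
y = (KᵀK)⁻¹·Kᵀ·(x' − x̄) = [5]
z = y + H·x̄ = [5] + [-8] = [-3]

z = [-3]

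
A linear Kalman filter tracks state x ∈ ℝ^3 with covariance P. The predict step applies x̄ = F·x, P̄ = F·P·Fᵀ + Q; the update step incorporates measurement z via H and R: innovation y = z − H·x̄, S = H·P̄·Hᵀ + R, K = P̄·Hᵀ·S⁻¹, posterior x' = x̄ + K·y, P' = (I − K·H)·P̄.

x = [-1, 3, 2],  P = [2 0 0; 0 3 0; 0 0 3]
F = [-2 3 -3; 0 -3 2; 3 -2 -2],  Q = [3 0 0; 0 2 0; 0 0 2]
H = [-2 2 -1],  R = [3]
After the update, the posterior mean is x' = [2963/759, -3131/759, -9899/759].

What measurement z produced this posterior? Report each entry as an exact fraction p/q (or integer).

x̄ = F·x = [5, -5, -13]
P̄ = F·P·Fᵀ + Q = [65 -45 -12; -45 41 6; -12 6 44]
S = H·P̄·Hᵀ + R = [759]
K = P̄·Hᵀ·S⁻¹ = [-208/759; 166/759; -8/759]
x' − x̄ = [-832/759, 664/759, -32/759] = K·y
y = (KᵀK)⁻¹·Kᵀ·(x' − x̄) = [4]
z = y + H·x̄ = [4] + [-7] = [-3]

z = [-3]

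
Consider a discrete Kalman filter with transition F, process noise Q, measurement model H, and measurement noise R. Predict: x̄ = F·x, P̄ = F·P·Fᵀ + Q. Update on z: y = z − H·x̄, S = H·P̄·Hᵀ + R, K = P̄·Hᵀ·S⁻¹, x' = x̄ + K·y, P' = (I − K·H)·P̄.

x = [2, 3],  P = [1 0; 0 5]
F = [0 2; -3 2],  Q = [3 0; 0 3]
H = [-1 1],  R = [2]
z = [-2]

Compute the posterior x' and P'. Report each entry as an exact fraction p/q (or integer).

x' = [90/17, 48/17]
P' = [382/17 376/17; 376/17 400/17]

x̄ = F·x = [6, 0]
P̄ = F·P·Fᵀ + Q = [23 20; 20 32]
y = z − H·x̄ = [4]
S = H·P̄·Hᵀ + R = [17]
K = P̄·Hᵀ·S⁻¹ = [-3/17; 12/17]
x' = x̄ + K·y = [90/17, 48/17]
P' = (I − K·H)·P̄ = [382/17 376/17; 376/17 400/17]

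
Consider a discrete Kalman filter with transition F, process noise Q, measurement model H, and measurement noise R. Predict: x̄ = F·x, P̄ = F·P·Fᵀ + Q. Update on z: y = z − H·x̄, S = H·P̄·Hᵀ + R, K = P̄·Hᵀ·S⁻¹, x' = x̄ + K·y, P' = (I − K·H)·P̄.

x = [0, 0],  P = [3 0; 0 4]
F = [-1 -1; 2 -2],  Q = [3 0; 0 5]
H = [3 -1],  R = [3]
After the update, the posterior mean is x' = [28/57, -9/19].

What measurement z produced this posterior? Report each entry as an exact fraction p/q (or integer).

x̄ = F·x = [0, 0]
P̄ = F·P·Fᵀ + Q = [10 2; 2 33]
S = H·P̄·Hᵀ + R = [114]
K = P̄·Hᵀ·S⁻¹ = [14/57; -9/38]
x' − x̄ = [28/57, -9/19] = K·y
y = (KᵀK)⁻¹·Kᵀ·(x' − x̄) = [2]
z = y + H·x̄ = [2] + [0] = [2]

z = [2]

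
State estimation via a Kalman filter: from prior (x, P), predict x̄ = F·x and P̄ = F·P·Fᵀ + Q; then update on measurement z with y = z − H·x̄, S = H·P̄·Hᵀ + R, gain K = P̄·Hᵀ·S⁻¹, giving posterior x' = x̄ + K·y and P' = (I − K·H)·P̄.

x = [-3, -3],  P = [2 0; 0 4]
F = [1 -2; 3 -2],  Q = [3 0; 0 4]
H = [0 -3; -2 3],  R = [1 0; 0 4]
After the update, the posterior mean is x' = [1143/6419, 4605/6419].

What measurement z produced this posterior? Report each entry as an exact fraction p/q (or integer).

x̄ = F·x = [3, -3]
P̄ = F·P·Fᵀ + Q = [21 22; 22 38]
S = H·P̄·Hᵀ + R = [343 -210; -210 166]
K = P̄·Hᵀ·S⁻¹ = [-2958/6419 -402/917; -2112/6419 5/917]
x' − x̄ = [-18114/6419, 23862/6419] = K·y
y = (KᵀK)⁻¹·Kᵀ·(x' − x̄) = [-11, 18]
z = y + H·x̄ = [-11, 18] + [9, -15] = [-2, 3]

z = [-2, 3]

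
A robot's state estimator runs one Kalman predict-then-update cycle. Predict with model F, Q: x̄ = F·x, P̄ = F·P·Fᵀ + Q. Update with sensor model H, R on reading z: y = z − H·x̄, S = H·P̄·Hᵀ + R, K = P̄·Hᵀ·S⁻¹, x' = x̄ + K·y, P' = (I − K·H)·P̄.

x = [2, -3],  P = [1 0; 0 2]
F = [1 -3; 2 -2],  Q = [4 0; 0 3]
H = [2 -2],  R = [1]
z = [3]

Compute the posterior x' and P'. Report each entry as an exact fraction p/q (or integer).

x̄ = F·x = [11, 10]
P̄ = F·P·Fᵀ + Q = [23 14; 14 15]
y = z − H·x̄ = [1]
S = H·P̄·Hᵀ + R = [41]
K = P̄·Hᵀ·S⁻¹ = [18/41; -2/41]
x' = x̄ + K·y = [469/41, 408/41]
P' = (I − K·H)·P̄ = [619/41 610/41; 610/41 611/41]

x' = [469/41, 408/41]
P' = [619/41 610/41; 610/41 611/41]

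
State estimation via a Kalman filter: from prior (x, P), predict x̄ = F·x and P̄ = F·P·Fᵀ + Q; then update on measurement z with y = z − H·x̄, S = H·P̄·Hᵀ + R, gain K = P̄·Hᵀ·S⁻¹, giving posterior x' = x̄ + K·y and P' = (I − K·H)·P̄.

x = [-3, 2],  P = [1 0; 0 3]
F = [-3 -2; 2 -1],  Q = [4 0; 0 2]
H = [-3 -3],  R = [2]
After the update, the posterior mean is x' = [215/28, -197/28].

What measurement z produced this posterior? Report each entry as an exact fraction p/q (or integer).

x̄ = F·x = [5, -8]
P̄ = F·P·Fᵀ + Q = [25 0; 0 9]
S = H·P̄·Hᵀ + R = [308]
K = P̄·Hᵀ·S⁻¹ = [-75/308; -27/308]
x' − x̄ = [75/28, 27/28] = K·y
y = (KᵀK)⁻¹·Kᵀ·(x' − x̄) = [-11]
z = y + H·x̄ = [-11] + [9] = [-2]

z = [-2]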